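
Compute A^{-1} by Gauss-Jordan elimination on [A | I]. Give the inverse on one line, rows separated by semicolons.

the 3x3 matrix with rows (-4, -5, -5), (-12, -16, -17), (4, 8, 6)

inverse = [-2 1/2 -1/4; -1/5 1/5 2/5; 8/5 -3/5 -1/5]

Gauss-Jordan on [A | I]:
R1 <- (1/-4)*R1:  [    1   5/4   5/4  |  -1/4     0     0 ]
R2 <- R2 - (-12)*R1:  [  0  -1  -2  |  -3   1   0 ]
R3 <- R3 - (4)*R1:  [ 0  3  1  |  1  0  1 ]
R2 <- (1/-1)*R2:  [  0   1   2  |   3  -1   0 ]
R1 <- R1 - (5/4)*R2:  [    1     0  -5/4  |    -4   5/4     0 ]
R3 <- R3 - (3)*R2:  [  0   0  -5  |  -8   3   1 ]
R3 <- (1/-5)*R3:  [    0     0     1  |   8/5  -3/5  -1/5 ]
R1 <- R1 - (-5/4)*R3:  [    1     0     0  |    -2   1/2  -1/4 ]
R2 <- R2 - (2)*R3:  [    0     1     0  |  -1/5   1/5   2/5 ]
Right block of [I | A^{-1}] is the inverse:
[   -2   1/2  -1/4 ]
[ -1/5   1/5   2/5 ]
[  8/5  -3/5  -1/5 ]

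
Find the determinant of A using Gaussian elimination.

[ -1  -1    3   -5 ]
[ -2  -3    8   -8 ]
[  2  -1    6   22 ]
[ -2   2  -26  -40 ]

det(A) = 12

Forward elimination:
R2 <- R2 - (2)*R1:  [  0  -1   2   2 ]
R3 <- R3 - (-2)*R1:  [  0  -3  12  12 ]
R4 <- R4 - (2)*R1:  [   0    4  -32  -30 ]
R3 <- R3 - (3)*R2:  [ 0  0  6  6 ]
R4 <- R4 - (-4)*R2:  [   0    0  -24  -22 ]
R4 <- R4 - (-4)*R3:  [ 0  0  0  2 ]
Upper-triangular form:
[ -1  -1  3  -5 ]
[  0  -1  2   2 ]
[  0   0  6   6 ]
[  0   0  0   2 ]
det(A) = (-1)^0 * (-1) * (-1) * (6) * (2) = 12  (0 row swaps -> sign +1)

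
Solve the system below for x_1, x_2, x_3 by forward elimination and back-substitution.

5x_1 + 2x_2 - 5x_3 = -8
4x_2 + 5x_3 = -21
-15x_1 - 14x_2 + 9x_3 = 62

(-1, -4, -1)

Forward elimination on [A|b]:
R3 <- R3 - (-3)*R1:  [  0  -8  -6  38 ]
R3 <- R3 - (-2)*R2:  [  0   0   4  -4 ]
Row echelon form:
[ 5  2  -5  |   -8 ]
[ 0  4   5  |  -21 ]
[ 0  0   4  |   -4 ]
Back-substitution:
x_3 = (-4) / 4 = -1
x_2 = (-21 - (5)*(-1)) / 4 = -4
x_1 = (-8 - (2)*(-4) - (-5)*(-1)) / 5 = -1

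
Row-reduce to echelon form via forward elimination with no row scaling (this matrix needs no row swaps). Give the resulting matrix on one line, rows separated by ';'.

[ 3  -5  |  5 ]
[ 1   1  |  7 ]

REF = [3 -5 5; 0 8/3 16/3]

Forward elimination:
R2 <- R2 - (1/3)*R1:  [    0   8/3  16/3 ]
Row echelon form:
[ 3   -5  |     5 ]
[ 0  8/3  |  16/3 ]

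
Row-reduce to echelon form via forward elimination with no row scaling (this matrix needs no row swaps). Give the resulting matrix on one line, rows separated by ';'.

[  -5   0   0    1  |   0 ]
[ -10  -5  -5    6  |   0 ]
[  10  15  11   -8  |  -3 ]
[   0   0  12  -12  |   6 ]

REF = [-5 0 0 1 0; 0 -5 -5 4 0; 0 0 -4 6 -3; 0 0 0 6 -3]

Forward elimination:
R2 <- R2 - (2)*R1:  [  0  -5  -5   4   0 ]
R3 <- R3 - (-2)*R1:  [  0  15  11  -6  -3 ]
R3 <- R3 - (-3)*R2:  [  0   0  -4   6  -3 ]
R4 <- R4 - (-3)*R3:  [  0   0   0   6  -3 ]
Row echelon form:
[ -5   0   0  1  |   0 ]
[  0  -5  -5  4  |   0 ]
[  0   0  -4  6  |  -3 ]
[  0   0   0  6  |  -3 ]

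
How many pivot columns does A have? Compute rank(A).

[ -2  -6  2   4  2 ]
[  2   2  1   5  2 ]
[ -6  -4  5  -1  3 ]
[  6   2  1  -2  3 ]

rank(A) = 4

Row reduction:
R2 <- R2 - (-1)*R1:  [  0  -4   3   9   4 ]
R3 <- R3 - (3)*R1:  [   0   14   -1  -13   -3 ]
R4 <- R4 - (-3)*R1:  [   0  -16    7   10    9 ]
R3 <- R3 - (-7/2)*R2:  [    0     0  19/2  37/2    11 ]
R4 <- R4 - (4)*R2:  [   0    0   -5  -26   -7 ]
R4 <- R4 - (-10/19)*R3:  [       0        0        0  -309/19   -23/19 ]
Row echelon form:
[ -2  -6     2        4       2 ]
[  0  -4     3        9       4 ]
[  0   0  19/2     37/2      11 ]
[  0   0     0  -309/19  -23/19 ]
Nonzero rows / pivot columns: 4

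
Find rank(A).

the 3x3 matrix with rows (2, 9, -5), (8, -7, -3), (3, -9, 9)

rank(A) = 3

Row reduction:
R2 <- R2 - (4)*R1:  [   0  -43   17 ]
R3 <- R3 - (3/2)*R1:  [     0  -45/2   33/2 ]
R3 <- R3 - (45/86)*R2:  [      0       0  327/43 ]
Row echelon form:
[ 2    9      -5 ]
[ 0  -43      17 ]
[ 0    0  327/43 ]
Nonzero rows / pivot columns: 3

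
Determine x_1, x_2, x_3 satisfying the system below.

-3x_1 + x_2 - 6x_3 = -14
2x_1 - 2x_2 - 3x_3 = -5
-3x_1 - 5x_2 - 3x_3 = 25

(-3, -5, 3)

Forward elimination on [A|b]:
R2 <- R2 - (-2/3)*R1:  [     0   -4/3     -7  -43/3 ]
R3 <- R3 - (1)*R1:  [  0  -6   3  39 ]
R3 <- R3 - (9/2)*R2:  [     0      0   69/2  207/2 ]
Row echelon form:
[ -3     1    -6  |    -14 ]
[  0  -4/3    -7  |  -43/3 ]
[  0     0  69/2  |  207/2 ]
Back-substitution:
x_3 = (207/2) / (69/2) = 3
x_2 = (-43/3 - (-7)*(3)) / (-4/3) = -5
x_1 = (-14 - (1)*(-5) - (-6)*(3)) / -3 = -3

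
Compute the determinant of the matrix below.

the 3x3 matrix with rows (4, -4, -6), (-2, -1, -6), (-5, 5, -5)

det(A) = 150

Forward elimination:
R2 <- R2 - (-1/2)*R1:  [  0  -3  -9 ]
R3 <- R3 - (-5/4)*R1:  [     0      0  -25/2 ]
Upper-triangular form:
[ 4  -4     -6 ]
[ 0  -3     -9 ]
[ 0   0  -25/2 ]
det(A) = (-1)^0 * (4) * (-3) * (-25/2) = 150  (0 row swaps -> sign +1)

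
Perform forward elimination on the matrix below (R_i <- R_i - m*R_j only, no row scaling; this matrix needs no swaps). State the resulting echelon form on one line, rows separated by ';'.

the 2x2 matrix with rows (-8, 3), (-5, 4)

Forward elimination:
R2 <- R2 - (5/8)*R1:  [    0  17/8 ]
Row echelon form:
[ -8     3 ]
[  0  17/8 ]

REF = [-8 3; 0 17/8]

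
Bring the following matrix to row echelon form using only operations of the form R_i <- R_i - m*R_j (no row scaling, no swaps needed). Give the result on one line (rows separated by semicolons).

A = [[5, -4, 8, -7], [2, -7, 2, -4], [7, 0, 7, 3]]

Forward elimination:
R2 <- R2 - (2/5)*R1:  [     0  -27/5   -6/5   -6/5 ]
R3 <- R3 - (7/5)*R1:  [     0   28/5  -21/5   64/5 ]
R3 <- R3 - (-28/27)*R2:  [     0      0  -49/9  104/9 ]
Row echelon form:
[ 5     -4      8     -7 ]
[ 0  -27/5   -6/5   -6/5 ]
[ 0      0  -49/9  104/9 ]

REF = [5 -4 8 -7; 0 -27/5 -6/5 -6/5; 0 0 -49/9 104/9]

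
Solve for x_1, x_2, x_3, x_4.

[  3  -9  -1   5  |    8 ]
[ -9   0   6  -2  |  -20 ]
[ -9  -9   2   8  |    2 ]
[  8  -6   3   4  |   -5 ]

Forward elimination on [A|b]:
R2 <- R2 - (-3)*R1:  [   0  -27    3   13    4 ]
R3 <- R3 - (-3)*R1:  [   0  -36   -1   23   26 ]
R4 <- R4 - (8/3)*R1:  [     0     18   17/3  -28/3  -79/3 ]
R3 <- R3 - (4/3)*R2:  [    0     0    -5  17/3  62/3 ]
R4 <- R4 - (-2/3)*R2:  [     0      0   23/3   -2/3  -71/3 ]
R4 <- R4 - (-23/15)*R3:  [      0       0       0  361/45  361/45 ]
Row echelon form:
[ 3   -9  -1       5  |       8 ]
[ 0  -27   3      13  |       4 ]
[ 0    0  -5    17/3  |    62/3 ]
[ 0    0   0  361/45  |  361/45 ]
Back-substitution:
x_4 = (361/45) / (361/45) = 1
x_3 = (62/3 - (17/3)*(1)) / -5 = -3
x_2 = (4 - (3)*(-3) - (13)*(1)) / -27 = 0
x_1 = (8 - (-9)*(0) - (-1)*(-3) - (5)*(1)) / 3 = 0

(0, 0, -3, 1)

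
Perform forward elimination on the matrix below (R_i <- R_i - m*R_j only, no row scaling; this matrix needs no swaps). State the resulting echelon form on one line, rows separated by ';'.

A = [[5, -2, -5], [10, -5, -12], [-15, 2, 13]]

REF = [5 -2 -5; 0 -1 -2; 0 0 6]

Forward elimination:
R2 <- R2 - (2)*R1:  [  0  -1  -2 ]
R3 <- R3 - (-3)*R1:  [  0  -4  -2 ]
R3 <- R3 - (4)*R2:  [ 0  0  6 ]
Row echelon form:
[ 5  -2  -5 ]
[ 0  -1  -2 ]
[ 0   0   6 ]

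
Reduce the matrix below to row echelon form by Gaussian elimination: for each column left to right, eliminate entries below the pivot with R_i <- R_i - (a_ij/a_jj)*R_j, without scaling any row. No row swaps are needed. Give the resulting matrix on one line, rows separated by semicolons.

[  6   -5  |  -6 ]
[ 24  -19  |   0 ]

REF = [6 -5 -6; 0 1 24]

Forward elimination:
R2 <- R2 - (4)*R1:  [  0   1  24 ]
Row echelon form:
[ 6  -5  |  -6 ]
[ 0   1  |  24 ]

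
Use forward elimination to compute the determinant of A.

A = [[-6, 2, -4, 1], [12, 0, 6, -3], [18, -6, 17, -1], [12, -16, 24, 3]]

det(A) = 240

Forward elimination:
R2 <- R2 - (-2)*R1:  [  0   4  -2  -1 ]
R3 <- R3 - (-3)*R1:  [ 0  0  5  2 ]
R4 <- R4 - (-2)*R1:  [   0  -12   16    5 ]
R4 <- R4 - (-3)*R2:  [  0   0  10   2 ]
R4 <- R4 - (2)*R3:  [  0   0   0  -2 ]
Upper-triangular form:
[ -6  2  -4   1 ]
[  0  4  -2  -1 ]
[  0  0   5   2 ]
[  0  0   0  -2 ]
det(A) = (-1)^0 * (-6) * (4) * (5) * (-2) = 240  (0 row swaps -> sign +1)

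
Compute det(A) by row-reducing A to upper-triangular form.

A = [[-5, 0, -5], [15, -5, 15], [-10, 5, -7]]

det(A) = 75

Forward elimination:
R2 <- R2 - (-3)*R1:  [  0  -5   0 ]
R3 <- R3 - (2)*R1:  [ 0  5  3 ]
R3 <- R3 - (-1)*R2:  [ 0  0  3 ]
Upper-triangular form:
[ -5   0  -5 ]
[  0  -5   0 ]
[  0   0   3 ]
det(A) = (-1)^0 * (-5) * (-5) * (3) = 75  (0 row swaps -> sign +1)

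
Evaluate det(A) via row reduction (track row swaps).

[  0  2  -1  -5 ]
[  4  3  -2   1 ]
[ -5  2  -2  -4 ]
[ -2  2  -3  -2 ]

det(A) = -115

Forward elimination:
R1 <-> R2   (pivot in column 1 was zero)
[  4  3  -2   1 ]
[  0  2  -1  -5 ]
[ -5  2  -2  -4 ]
[ -2  2  -3  -2 ]
R3 <- R3 - (-5/4)*R1:  [     0   23/4   -9/2  -11/4 ]
R4 <- R4 - (-1/2)*R1:  [    0   7/2    -4  -3/2 ]
R3 <- R3 - (23/8)*R2:  [     0      0  -13/8   93/8 ]
R4 <- R4 - (7/4)*R2:  [    0     0  -9/4  29/4 ]
R4 <- R4 - (18/13)*R3:  [       0        0        0  -115/13 ]
Upper-triangular form:
[ 4  3     -2        1 ]
[ 0  2     -1       -5 ]
[ 0  0  -13/8     93/8 ]
[ 0  0      0  -115/13 ]
det(A) = (-1)^1 * (4) * (2) * (-13/8) * (-115/13) = -115  (1 row swap -> sign -1)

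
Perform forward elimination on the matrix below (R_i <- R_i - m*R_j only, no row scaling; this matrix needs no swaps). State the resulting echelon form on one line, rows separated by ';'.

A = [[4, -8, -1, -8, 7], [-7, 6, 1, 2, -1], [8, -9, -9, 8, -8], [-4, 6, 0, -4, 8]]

Forward elimination:
R2 <- R2 - (-7/4)*R1:  [    0    -8  -3/4   -12  45/4 ]
R3 <- R3 - (2)*R1:  [   0    7   -7   24  -22 ]
R4 <- R4 - (-1)*R1:  [   0   -2   -1  -12   15 ]
R3 <- R3 - (-7/8)*R2:  [       0        0  -245/32     27/2  -389/32 ]
R4 <- R4 - (1/4)*R2:  [      0       0  -13/16      -9  195/16 ]
R4 <- R4 - (26/245)*R3:  [         0          0          0  -2556/245   3302/245 ]
Row echelon form:
[ 4  -8       -1         -8         7 ]
[ 0  -8     -3/4        -12      45/4 ]
[ 0   0  -245/32       27/2   -389/32 ]
[ 0   0        0  -2556/245  3302/245 ]

REF = [4 -8 -1 -8 7; 0 -8 -3/4 -12 45/4; 0 0 -245/32 27/2 -389/32; 0 0 0 -2556/245 3302/245]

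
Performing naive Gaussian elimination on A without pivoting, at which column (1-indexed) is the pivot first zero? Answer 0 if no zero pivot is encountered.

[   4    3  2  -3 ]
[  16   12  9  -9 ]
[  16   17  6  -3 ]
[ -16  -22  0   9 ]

Naive forward elimination:
R2 <- R2 - (4)*R1:  [ 0  0  1  3 ]
R3 <- R3 - (4)*R1:  [  0   5  -2   9 ]
R4 <- R4 - (-4)*R1:  [   0  -10    8   -3 ]
Matrix at this point:
[ 4    3   2  -3 ]
[ 0    0   1   3 ]
[ 0    5  -2   9 ]
[ 0  -10   8  -3 ]
Pivot entry (2,2) is zero but row 3 has 5 in column 2 -> naive elimination stops; a row interchange (e.g. R2 <-> R3) would be required here.

first zero-pivot column = 2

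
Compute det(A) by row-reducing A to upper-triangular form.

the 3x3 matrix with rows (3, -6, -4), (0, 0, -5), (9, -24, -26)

det(A) = -90

Forward elimination:
R3 <- R3 - (3)*R1:  [   0   -6  -14 ]
R2 <-> R3   (pivot in column 2 was zero)
[ 3  -6   -4 ]
[ 0  -6  -14 ]
[ 0   0   -5 ]
Upper-triangular form:
[ 3  -6   -4 ]
[ 0  -6  -14 ]
[ 0   0   -5 ]
det(A) = (-1)^1 * (3) * (-6) * (-5) = -90  (1 row swap -> sign -1)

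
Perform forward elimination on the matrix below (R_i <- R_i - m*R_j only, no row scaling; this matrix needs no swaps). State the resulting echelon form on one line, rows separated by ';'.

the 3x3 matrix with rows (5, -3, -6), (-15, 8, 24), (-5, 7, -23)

Forward elimination:
R2 <- R2 - (-3)*R1:  [  0  -1   6 ]
R3 <- R3 - (-1)*R1:  [   0    4  -29 ]
R3 <- R3 - (-4)*R2:  [  0   0  -5 ]
Row echelon form:
[ 5  -3  -6 ]
[ 0  -1   6 ]
[ 0   0  -5 ]

REF = [5 -3 -6; 0 -1 6; 0 0 -5]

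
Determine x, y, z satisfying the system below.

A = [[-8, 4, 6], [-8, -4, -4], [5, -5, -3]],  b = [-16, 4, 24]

(1, -5, 2)

Forward elimination on [A|b]:
R2 <- R2 - (1)*R1:  [   0   -8  -10   20 ]
R3 <- R3 - (-5/8)*R1:  [    0  -5/2   3/4    14 ]
R3 <- R3 - (5/16)*R2:  [    0     0  31/8  31/4 ]
Row echelon form:
[ -8   4     6  |   -16 ]
[  0  -8   -10  |    20 ]
[  0   0  31/8  |  31/4 ]
Back-substitution:
z = (31/4) / (31/8) = 2
y = (20 - (-10)*(2)) / -8 = -5
x = (-16 - (4)*(-5) - (6)*(2)) / -8 = 1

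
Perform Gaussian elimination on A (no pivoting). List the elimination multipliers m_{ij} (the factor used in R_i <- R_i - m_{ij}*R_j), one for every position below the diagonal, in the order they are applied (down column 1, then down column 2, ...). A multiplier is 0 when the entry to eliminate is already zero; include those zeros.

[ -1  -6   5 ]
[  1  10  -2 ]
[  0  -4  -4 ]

Forward elimination:
R2 <- R2 - (-1)*R1:  [ 0  4  3 ]
R3: entry in column 1 is already 0 -> m_{31} = 0 (no row operation needed)
R3 <- R3 - (-1)*R2:  [  0   0  -1 ]
Multipliers (in order of application): m_{21} = -1, m_{31} = 0, m_{32} = -1

multipliers: -1, 0, -1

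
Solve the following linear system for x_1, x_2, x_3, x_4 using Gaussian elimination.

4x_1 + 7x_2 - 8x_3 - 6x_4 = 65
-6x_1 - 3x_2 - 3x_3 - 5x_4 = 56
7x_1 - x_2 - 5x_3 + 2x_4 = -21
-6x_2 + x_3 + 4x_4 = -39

Forward elimination on [A|b]:
R2 <- R2 - (-3/2)*R1:  [     0   15/2    -15    -14  307/2 ]
R3 <- R3 - (7/4)*R1:  [      0   -53/4       9    25/2  -539/4 ]
R3 <- R3 - (-53/30)*R2:  [       0        0    -35/2  -367/30  4093/30 ]
R4 <- R4 - (-4/5)*R2:  [     0      0    -11  -36/5  419/5 ]
R4 <- R4 - (22/35)*R3:  [         0          0          0    257/525  -1028/525 ]
Row echelon form:
[ 4     7     -8       -6  |         65 ]
[ 0  15/2    -15      -14  |      307/2 ]
[ 0     0  -35/2  -367/30  |    4093/30 ]
[ 0     0      0  257/525  |  -1028/525 ]
Back-substitution:
x_4 = (-1028/525) / (257/525) = -4
x_3 = (4093/30 - (-367/30)*(-4)) / (-35/2) = -5
x_2 = (307/2 - (-15)*(-5) - (-14)*(-4)) / (15/2) = 3
x_1 = (65 - (7)*(3) - (-8)*(-5) - (-6)*(-4)) / 4 = -5

(-5, 3, -5, -4)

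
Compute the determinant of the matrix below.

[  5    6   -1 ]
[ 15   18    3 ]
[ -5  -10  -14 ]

det(A) = 120

Forward elimination:
R2 <- R2 - (3)*R1:  [ 0  0  6 ]
R3 <- R3 - (-1)*R1:  [   0   -4  -15 ]
R2 <-> R3   (pivot in column 2 was zero)
[ 5   6   -1 ]
[ 0  -4  -15 ]
[ 0   0    6 ]
Upper-triangular form:
[ 5   6   -1 ]
[ 0  -4  -15 ]
[ 0   0    6 ]
det(A) = (-1)^1 * (5) * (-4) * (6) = 120  (1 row swap -> sign -1)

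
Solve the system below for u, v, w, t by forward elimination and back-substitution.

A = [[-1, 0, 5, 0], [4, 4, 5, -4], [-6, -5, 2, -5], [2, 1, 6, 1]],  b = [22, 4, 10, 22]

(-2, 0, 4, 2)

Forward elimination on [A|b]:
R2 <- R2 - (-4)*R1:  [  0   4  25  -4  92 ]
R3 <- R3 - (6)*R1:  [    0    -5   -28    -5  -122 ]
R4 <- R4 - (-2)*R1:  [  0   1  16   1  66 ]
R3 <- R3 - (-5/4)*R2:  [    0     0  13/4   -10    -7 ]
R4 <- R4 - (1/4)*R2:  [    0     0  39/4     2    43 ]
R4 <- R4 - (3)*R3:  [  0   0   0  32  64 ]
Row echelon form:
[ -1  0     5    0  |  22 ]
[  0  4    25   -4  |  92 ]
[  0  0  13/4  -10  |  -7 ]
[  0  0     0   32  |  64 ]
Back-substitution:
t = (64) / 32 = 2
w = (-7 - (-10)*(2)) / (13/4) = 4
v = (92 - (25)*(4) - (-4)*(2)) / 4 = 0
u = (22 - (5)*(4)) / -1 = -2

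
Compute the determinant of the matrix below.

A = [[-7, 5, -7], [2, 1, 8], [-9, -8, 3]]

Forward elimination:
R2 <- R2 - (-2/7)*R1:  [    0  17/7     6 ]
R3 <- R3 - (9/7)*R1:  [      0  -101/7      12 ]
R3 <- R3 - (-101/17)*R2:  [      0       0  810/17 ]
Upper-triangular form:
[ -7     5      -7 ]
[  0  17/7       6 ]
[  0     0  810/17 ]
det(A) = (-1)^0 * (-7) * (17/7) * (810/17) = -810  (0 row swaps -> sign +1)

det(A) = -810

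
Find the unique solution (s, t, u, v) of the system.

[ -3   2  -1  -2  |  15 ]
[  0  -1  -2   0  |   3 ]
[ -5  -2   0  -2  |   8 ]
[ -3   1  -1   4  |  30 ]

Forward elimination on [A|b]:
R3 <- R3 - (5/3)*R1:  [     0  -16/3    5/3    4/3    -17 ]
R4 <- R4 - (1)*R1:  [  0  -1   0   6  15 ]
R3 <- R3 - (16/3)*R2:  [    0     0  37/3   4/3   -33 ]
R4 <- R4 - (1)*R2:  [  0   0   2   6  12 ]
R4 <- R4 - (6/37)*R3:  [      0       0       0  214/37  642/37 ]
Row echelon form:
[ -3   2    -1      -2  |      15 ]
[  0  -1    -2       0  |       3 ]
[  0   0  37/3     4/3  |     -33 ]
[  0   0     0  214/37  |  642/37 ]
Back-substitution:
v = (642/37) / (214/37) = 3
u = (-33 - (4/3)*(3)) / (37/3) = -3
t = (3 - (-2)*(-3)) / -1 = 3
s = (15 - (2)*(3) - (-1)*(-3) - (-2)*(3)) / -3 = -4

(-4, 3, -3, 3)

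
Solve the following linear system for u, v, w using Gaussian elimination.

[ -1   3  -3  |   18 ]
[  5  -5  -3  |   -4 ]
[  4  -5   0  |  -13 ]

(3, 5, -2)

Forward elimination on [A|b]:
R2 <- R2 - (-5)*R1:  [   0   10  -18   86 ]
R3 <- R3 - (-4)*R1:  [   0    7  -12   59 ]
R3 <- R3 - (7/10)*R2:  [    0     0   3/5  -6/5 ]
Row echelon form:
[ -1   3   -3  |    18 ]
[  0  10  -18  |    86 ]
[  0   0  3/5  |  -6/5 ]
Back-substitution:
w = (-6/5) / (3/5) = -2
v = (86 - (-18)*(-2)) / 10 = 5
u = (18 - (3)*(5) - (-3)*(-2)) / -1 = 3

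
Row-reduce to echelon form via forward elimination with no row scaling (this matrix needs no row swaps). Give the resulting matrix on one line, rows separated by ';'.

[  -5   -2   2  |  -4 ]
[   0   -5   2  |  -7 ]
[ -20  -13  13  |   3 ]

REF = [-5 -2 2 -4; 0 -5 2 -7; 0 0 3 26]

Forward elimination:
R3 <- R3 - (4)*R1:  [  0  -5   5  19 ]
R3 <- R3 - (1)*R2:  [  0   0   3  26 ]
Row echelon form:
[ -5  -2  2  |  -4 ]
[  0  -5  2  |  -7 ]
[  0   0  3  |  26 ]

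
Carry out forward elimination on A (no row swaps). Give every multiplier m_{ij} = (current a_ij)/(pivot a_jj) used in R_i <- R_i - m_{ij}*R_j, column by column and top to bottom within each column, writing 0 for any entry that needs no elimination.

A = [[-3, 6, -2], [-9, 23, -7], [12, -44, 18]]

Forward elimination:
R2 <- R2 - (3)*R1:  [  0   5  -1 ]
R3 <- R3 - (-4)*R1:  [   0  -20   10 ]
R3 <- R3 - (-4)*R2:  [ 0  0  6 ]
Multipliers (in order of application): m_{21} = 3, m_{31} = -4, m_{32} = -4

multipliers: 3, -4, -4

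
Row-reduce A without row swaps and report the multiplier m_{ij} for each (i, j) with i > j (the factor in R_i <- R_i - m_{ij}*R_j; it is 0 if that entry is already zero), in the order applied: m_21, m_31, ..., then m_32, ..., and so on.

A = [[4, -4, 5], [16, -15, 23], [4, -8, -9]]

multipliers: 4, 1, -4

Forward elimination:
R2 <- R2 - (4)*R1:  [ 0  1  3 ]
R3 <- R3 - (1)*R1:  [   0   -4  -14 ]
R3 <- R3 - (-4)*R2:  [  0   0  -2 ]
Multipliers (in order of application): m_{21} = 4, m_{31} = 1, m_{32} = -4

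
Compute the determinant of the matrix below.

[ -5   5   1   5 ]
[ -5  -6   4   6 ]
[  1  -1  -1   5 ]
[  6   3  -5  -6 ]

Forward elimination:
R2 <- R2 - (1)*R1:  [   0  -11    3    1 ]
R3 <- R3 - (-1/5)*R1:  [    0     0  -4/5     6 ]
R4 <- R4 - (-6/5)*R1:  [     0      9  -19/5      0 ]
R4 <- R4 - (-9/11)*R2:  [      0       0  -74/55    9/11 ]
R4 <- R4 - (37/22)*R3:  [       0        0        0  -102/11 ]
Upper-triangular form:
[ -5    5     1        5 ]
[  0  -11     3        1 ]
[  0    0  -4/5        6 ]
[  0    0     0  -102/11 ]
det(A) = (-1)^0 * (-5) * (-11) * (-4/5) * (-102/11) = 408  (0 row swaps -> sign +1)

det(A) = 408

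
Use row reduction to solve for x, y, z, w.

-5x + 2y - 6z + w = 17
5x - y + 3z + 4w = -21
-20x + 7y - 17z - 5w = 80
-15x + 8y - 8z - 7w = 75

(-5, 2, 2, 0)

Forward elimination on [A|b]:
R2 <- R2 - (-1)*R1:  [  0   1  -3   5  -4 ]
R3 <- R3 - (4)*R1:  [  0  -1   7  -9  12 ]
R4 <- R4 - (3)*R1:  [   0    2   10  -10   24 ]
R3 <- R3 - (-1)*R2:  [  0   0   4  -4   8 ]
R4 <- R4 - (2)*R2:  [   0    0   16  -20   32 ]
R4 <- R4 - (4)*R3:  [  0   0   0  -4   0 ]
Row echelon form:
[ -5  2  -6   1  |  17 ]
[  0  1  -3   5  |  -4 ]
[  0  0   4  -4  |   8 ]
[  0  0   0  -4  |   0 ]
Back-substitution:
w = (0) / -4 = 0
z = (8 - (-4)*(0)) / 4 = 2
y = (-4 - (-3)*(2) - (5)*(0)) / 1 = 2
x = (17 - (2)*(2) - (-6)*(2) - (1)*(0)) / -5 = -5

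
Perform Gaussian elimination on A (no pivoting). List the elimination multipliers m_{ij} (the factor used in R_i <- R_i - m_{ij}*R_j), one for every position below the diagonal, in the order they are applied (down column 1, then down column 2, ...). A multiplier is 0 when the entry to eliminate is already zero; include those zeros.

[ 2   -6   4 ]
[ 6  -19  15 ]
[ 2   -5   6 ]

multipliers: 3, 1, -1

Forward elimination:
R2 <- R2 - (3)*R1:  [  0  -1   3 ]
R3 <- R3 - (1)*R1:  [ 0  1  2 ]
R3 <- R3 - (-1)*R2:  [ 0  0  5 ]
Multipliers (in order of application): m_{21} = 3, m_{31} = 1, m_{32} = -1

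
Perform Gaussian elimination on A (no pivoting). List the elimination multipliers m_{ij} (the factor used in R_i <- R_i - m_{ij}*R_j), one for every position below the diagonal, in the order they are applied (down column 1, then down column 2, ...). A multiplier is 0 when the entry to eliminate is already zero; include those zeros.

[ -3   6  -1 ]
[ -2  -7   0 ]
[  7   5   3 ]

Forward elimination:
R2 <- R2 - (2/3)*R1:  [   0  -11  2/3 ]
R3 <- R3 - (-7/3)*R1:  [   0   19  2/3 ]
R3 <- R3 - (-19/11)*R2:  [     0      0  20/11 ]
Multipliers (in order of application): m_{21} = 2/3, m_{31} = -7/3, m_{32} = -19/11

multipliers: 2/3, -7/3, -19/11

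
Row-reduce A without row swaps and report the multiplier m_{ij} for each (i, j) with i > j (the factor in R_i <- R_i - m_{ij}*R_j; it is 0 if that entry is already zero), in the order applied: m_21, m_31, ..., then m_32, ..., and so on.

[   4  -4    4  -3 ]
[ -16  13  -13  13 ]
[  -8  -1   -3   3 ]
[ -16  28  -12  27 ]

multipliers: -4, -2, -4, 3, -4, -4

Forward elimination:
R2 <- R2 - (-4)*R1:  [  0  -3   3   1 ]
R3 <- R3 - (-2)*R1:  [  0  -9   5  -3 ]
R4 <- R4 - (-4)*R1:  [  0  12   4  15 ]
R3 <- R3 - (3)*R2:  [  0   0  -4  -6 ]
R4 <- R4 - (-4)*R2:  [  0   0  16  19 ]
R4 <- R4 - (-4)*R3:  [  0   0   0  -5 ]
Multipliers (in order of application): m_{21} = -4, m_{31} = -2, m_{41} = -4, m_{32} = 3, m_{42} = -4, m_{43} = -4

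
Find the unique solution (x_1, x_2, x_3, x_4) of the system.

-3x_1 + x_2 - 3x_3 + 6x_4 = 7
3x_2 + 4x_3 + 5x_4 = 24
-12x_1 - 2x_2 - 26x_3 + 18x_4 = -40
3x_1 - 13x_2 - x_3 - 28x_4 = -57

Forward elimination on [A|b]:
R3 <- R3 - (4)*R1:  [   0   -6  -14   -6  -68 ]
R4 <- R4 - (-1)*R1:  [   0  -12   -4  -22  -50 ]
R3 <- R3 - (-2)*R2:  [   0    0   -6    4  -20 ]
R4 <- R4 - (-4)*R2:  [  0   0  12  -2  46 ]
R4 <- R4 - (-2)*R3:  [ 0  0  0  6  6 ]
Row echelon form:
[ -3  1  -3  6  |    7 ]
[  0  3   4  5  |   24 ]
[  0  0  -6  4  |  -20 ]
[  0  0   0  6  |    6 ]
Back-substitution:
x_4 = (6) / 6 = 1
x_3 = (-20 - (4)*(1)) / -6 = 4
x_2 = (24 - (4)*(4) - (5)*(1)) / 3 = 1
x_1 = (7 - (1)*(1) - (-3)*(4) - (6)*(1)) / -3 = -4

(-4, 1, 4, 1)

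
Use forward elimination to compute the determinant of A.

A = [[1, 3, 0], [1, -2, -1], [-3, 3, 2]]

det(A) = 2

Forward elimination:
R2 <- R2 - (1)*R1:  [  0  -5  -1 ]
R3 <- R3 - (-3)*R1:  [  0  12   2 ]
R3 <- R3 - (-12/5)*R2:  [    0     0  -2/5 ]
Upper-triangular form:
[ 1   3     0 ]
[ 0  -5    -1 ]
[ 0   0  -2/5 ]
det(A) = (-1)^0 * (1) * (-5) * (-2/5) = 2  (0 row swaps -> sign +1)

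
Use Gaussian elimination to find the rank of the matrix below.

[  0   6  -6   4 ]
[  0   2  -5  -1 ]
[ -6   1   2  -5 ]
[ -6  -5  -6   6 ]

rank(A) = 4

Row reduction:
R1 <-> R3   (pivot in column 1 was zero)
[ -6   1   2  -5 ]
[  0   2  -5  -1 ]
[  0   6  -6   4 ]
[ -6  -5  -6   6 ]
R4 <- R4 - (1)*R1:  [  0  -6  -8  11 ]
R3 <- R3 - (3)*R2:  [ 0  0  9  7 ]
R4 <- R4 - (-3)*R2:  [   0    0  -23    8 ]
R4 <- R4 - (-23/9)*R3:  [     0      0      0  233/9 ]
Row echelon form:
[ -6  1   2     -5 ]
[  0  2  -5     -1 ]
[  0  0   9      7 ]
[  0  0   0  233/9 ]
Nonzero rows / pivot columns: 4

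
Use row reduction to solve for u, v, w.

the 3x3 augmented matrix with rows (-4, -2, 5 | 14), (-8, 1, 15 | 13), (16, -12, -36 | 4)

Forward elimination on [A|b]:
R2 <- R2 - (2)*R1:  [   0    5    5  -15 ]
R3 <- R3 - (-4)*R1:  [   0  -20  -16   60 ]
R3 <- R3 - (-4)*R2:  [ 0  0  4  0 ]
Row echelon form:
[ -4  -2  5  |   14 ]
[  0   5  5  |  -15 ]
[  0   0  4  |    0 ]
Back-substitution:
w = (0) / 4 = 0
v = (-15 - (5)*(0)) / 5 = -3
u = (14 - (-2)*(-3) - (5)*(0)) / -4 = -2

(-2, -3, 0)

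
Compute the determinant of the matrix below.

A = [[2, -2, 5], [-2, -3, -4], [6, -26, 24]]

det(A) = -50

Forward elimination:
R2 <- R2 - (-1)*R1:  [  0  -5   1 ]
R3 <- R3 - (3)*R1:  [   0  -20    9 ]
R3 <- R3 - (4)*R2:  [ 0  0  5 ]
Upper-triangular form:
[ 2  -2  5 ]
[ 0  -5  1 ]
[ 0   0  5 ]
det(A) = (-1)^0 * (2) * (-5) * (5) = -50  (0 row swaps -> sign +1)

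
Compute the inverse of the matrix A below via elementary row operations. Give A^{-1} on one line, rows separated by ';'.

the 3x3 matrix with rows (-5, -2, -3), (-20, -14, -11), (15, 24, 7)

inverse = [83/15 -29/15 -2/3; -5/6 1/3 1/6; -9 3 1]

Gauss-Jordan on [A | I]:
R1 <- (1/-5)*R1:  [    1   2/5   3/5  |  -1/5     0     0 ]
R2 <- R2 - (-20)*R1:  [  0  -6   1  |  -4   1   0 ]
R3 <- R3 - (15)*R1:  [  0  18  -2  |   3   0   1 ]
R2 <- (1/-6)*R2:  [    0     1  -1/6  |   2/3  -1/6     0 ]
R1 <- R1 - (2/5)*R2:  [     1      0    2/3  |  -7/15   1/15      0 ]
R3 <- R3 - (18)*R2:  [  0   0   1  |  -9   3   1 ]
R1 <- R1 - (2/3)*R3:  [      1       0       0  |   83/15  -29/15    -2/3 ]
R2 <- R2 - (-1/6)*R3:  [    0     1     0  |  -5/6   1/3   1/6 ]
Right block of [I | A^{-1}] is the inverse:
[ 83/15  -29/15  -2/3 ]
[  -5/6     1/3   1/6 ]
[    -9       3     1 ]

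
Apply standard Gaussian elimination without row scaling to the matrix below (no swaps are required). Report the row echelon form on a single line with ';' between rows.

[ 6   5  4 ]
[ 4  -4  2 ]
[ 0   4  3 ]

Forward elimination:
R2 <- R2 - (2/3)*R1:  [     0  -22/3   -2/3 ]
R3 <- R3 - (-6/11)*R2:  [     0      0  29/11 ]
Row echelon form:
[ 6      5      4 ]
[ 0  -22/3   -2/3 ]
[ 0      0  29/11 ]

REF = [6 5 4; 0 -22/3 -2/3; 0 0 29/11]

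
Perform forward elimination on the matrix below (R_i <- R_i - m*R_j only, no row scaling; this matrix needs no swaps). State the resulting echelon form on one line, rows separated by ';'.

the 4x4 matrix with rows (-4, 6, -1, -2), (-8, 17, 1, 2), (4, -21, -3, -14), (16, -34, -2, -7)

REF = [-4 6 -1 -2; 0 5 3 6; 0 0 5 2; 0 0 0 -3]

Forward elimination:
R2 <- R2 - (2)*R1:  [ 0  5  3  6 ]
R3 <- R3 - (-1)*R1:  [   0  -15   -4  -16 ]
R4 <- R4 - (-4)*R1:  [   0  -10   -6  -15 ]
R3 <- R3 - (-3)*R2:  [ 0  0  5  2 ]
R4 <- R4 - (-2)*R2:  [  0   0   0  -3 ]
Row echelon form:
[ -4  6  -1  -2 ]
[  0  5   3   6 ]
[  0  0   5   2 ]
[  0  0   0  -3 ]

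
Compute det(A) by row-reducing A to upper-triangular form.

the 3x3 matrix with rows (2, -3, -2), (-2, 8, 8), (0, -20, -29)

det(A) = -50

Forward elimination:
R2 <- R2 - (-1)*R1:  [ 0  5  6 ]
R3 <- R3 - (-4)*R2:  [  0   0  -5 ]
Upper-triangular form:
[ 2  -3  -2 ]
[ 0   5   6 ]
[ 0   0  -5 ]
det(A) = (-1)^0 * (2) * (5) * (-5) = -50  (0 row swaps -> sign +1)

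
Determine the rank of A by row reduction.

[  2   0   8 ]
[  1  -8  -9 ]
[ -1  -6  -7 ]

Row reduction:
R2 <- R2 - (1/2)*R1:  [   0   -8  -13 ]
R3 <- R3 - (-1/2)*R1:  [  0  -6  -3 ]
R3 <- R3 - (3/4)*R2:  [    0     0  27/4 ]
Row echelon form:
[ 2   0     8 ]
[ 0  -8   -13 ]
[ 0   0  27/4 ]
Nonzero rows / pivot columns: 3

rank(A) = 3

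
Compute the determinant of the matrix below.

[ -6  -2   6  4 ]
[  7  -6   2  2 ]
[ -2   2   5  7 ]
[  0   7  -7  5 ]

Forward elimination:
R2 <- R2 - (-7/6)*R1:  [     0  -25/3      9   20/3 ]
R3 <- R3 - (1/3)*R1:  [    0   8/3     3  17/3 ]
R3 <- R3 - (-8/25)*R2:  [      0       0  147/25    39/5 ]
R4 <- R4 - (-21/25)*R2:  [     0      0  14/25   53/5 ]
R4 <- R4 - (2/21)*R3:  [    0     0     0  69/7 ]
Upper-triangular form:
[ -6     -2       6     4 ]
[  0  -25/3       9  20/3 ]
[  0      0  147/25  39/5 ]
[  0      0       0  69/7 ]
det(A) = (-1)^0 * (-6) * (-25/3) * (147/25) * (69/7) = 2898  (0 row swaps -> sign +1)

det(A) = 2898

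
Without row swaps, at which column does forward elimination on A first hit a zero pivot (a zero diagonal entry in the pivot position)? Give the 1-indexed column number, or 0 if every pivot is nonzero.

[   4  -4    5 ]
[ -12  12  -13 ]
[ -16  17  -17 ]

Naive forward elimination:
R2 <- R2 - (-3)*R1:  [ 0  0  2 ]
R3 <- R3 - (-4)*R1:  [ 0  1  3 ]
Matrix at this point:
[ 4  -4  5 ]
[ 0   0  2 ]
[ 0   1  3 ]
Pivot entry (2,2) is zero but row 3 has 1 in column 2 -> naive elimination stops; a row interchange (e.g. R2 <-> R3) would be required here.

first zero-pivot column = 2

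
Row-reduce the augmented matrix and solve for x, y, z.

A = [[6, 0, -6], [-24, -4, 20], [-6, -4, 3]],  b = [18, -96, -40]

(5, 4, 2)

Forward elimination on [A|b]:
R2 <- R2 - (-4)*R1:  [   0   -4   -4  -24 ]
R3 <- R3 - (-1)*R1:  [   0   -4   -3  -22 ]
R3 <- R3 - (1)*R2:  [ 0  0  1  2 ]
Row echelon form:
[ 6   0  -6  |   18 ]
[ 0  -4  -4  |  -24 ]
[ 0   0   1  |    2 ]
Back-substitution:
z = (2) / 1 = 2
y = (-24 - (-4)*(2)) / -4 = 4
x = (18 - (-6)*(2)) / 6 = 5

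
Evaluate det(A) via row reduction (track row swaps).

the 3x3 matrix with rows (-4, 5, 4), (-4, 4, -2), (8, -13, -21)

det(A) = 20

Forward elimination:
R2 <- R2 - (1)*R1:  [  0  -1  -6 ]
R3 <- R3 - (-2)*R1:  [   0   -3  -13 ]
R3 <- R3 - (3)*R2:  [ 0  0  5 ]
Upper-triangular form:
[ -4   5   4 ]
[  0  -1  -6 ]
[  0   0   5 ]
det(A) = (-1)^0 * (-4) * (-1) * (5) = 20  (0 row swaps -> sign +1)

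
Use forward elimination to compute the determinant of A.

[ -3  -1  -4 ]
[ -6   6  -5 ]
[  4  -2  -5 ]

det(A) = 218

Forward elimination:
R2 <- R2 - (2)*R1:  [ 0  8  3 ]
R3 <- R3 - (-4/3)*R1:  [     0  -10/3  -31/3 ]
R3 <- R3 - (-5/12)*R2:  [       0        0  -109/12 ]
Upper-triangular form:
[ -3  -1       -4 ]
[  0   8        3 ]
[  0   0  -109/12 ]
det(A) = (-1)^0 * (-3) * (8) * (-109/12) = 218  (0 row swaps -> sign +1)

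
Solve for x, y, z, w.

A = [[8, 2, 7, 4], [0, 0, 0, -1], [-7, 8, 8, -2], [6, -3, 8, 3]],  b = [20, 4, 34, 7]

Forward elimination on [A|b]:
R3 <- R3 - (-7/8)*R1:  [     0   39/4  113/8    3/2  103/2 ]
R4 <- R4 - (3/4)*R1:  [    0  -9/2  11/4     0    -8 ]
R2 <-> R3   (pivot in column 2 was zero)
[ 8     2      7    4     20 ]
[ 0  39/4  113/8  3/2  103/2 ]
[ 0     0      0   -1      4 ]
[ 0  -9/2   11/4    0     -8 ]
R4 <- R4 - (-6/13)*R2:  [      0       0  241/26    9/13  205/13 ]
R3 <-> R4   (pivot in column 3 was zero)
[ 8     2       7     4      20 ]
[ 0  39/4   113/8   3/2   103/2 ]
[ 0     0  241/26  9/13  205/13 ]
[ 0     0       0    -1       4 ]
Row echelon form:
[ 8     2       7     4  |      20 ]
[ 0  39/4   113/8   3/2  |   103/2 ]
[ 0     0  241/26  9/13  |  205/13 ]
[ 0     0       0    -1  |       4 ]
Back-substitution:
w = (4) / -1 = -4
z = (205/13 - (9/13)*(-4)) / (241/26) = 2
y = (103/2 - (113/8)*(2) - (3/2)*(-4)) / (39/4) = 3
x = (20 - (2)*(3) - (7)*(2) - (4)*(-4)) / 8 = 2

(2, 3, 2, -4)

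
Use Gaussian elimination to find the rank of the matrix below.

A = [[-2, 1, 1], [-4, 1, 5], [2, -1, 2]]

rank(A) = 3

Row reduction:
R2 <- R2 - (2)*R1:  [  0  -1   3 ]
R3 <- R3 - (-1)*R1:  [ 0  0  3 ]
Row echelon form:
[ -2   1  1 ]
[  0  -1  3 ]
[  0   0  3 ]
Nonzero rows / pivot columns: 3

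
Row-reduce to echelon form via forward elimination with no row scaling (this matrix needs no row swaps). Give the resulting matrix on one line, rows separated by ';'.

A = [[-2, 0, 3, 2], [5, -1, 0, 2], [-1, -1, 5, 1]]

REF = [-2 0 3 2; 0 -1 15/2 7; 0 0 -4 -7]

Forward elimination:
R2 <- R2 - (-5/2)*R1:  [    0    -1  15/2     7 ]
R3 <- R3 - (1/2)*R1:  [   0   -1  7/2    0 ]
R3 <- R3 - (1)*R2:  [  0   0  -4  -7 ]
Row echelon form:
[ -2   0     3   2 ]
[  0  -1  15/2   7 ]
[  0   0    -4  -7 ]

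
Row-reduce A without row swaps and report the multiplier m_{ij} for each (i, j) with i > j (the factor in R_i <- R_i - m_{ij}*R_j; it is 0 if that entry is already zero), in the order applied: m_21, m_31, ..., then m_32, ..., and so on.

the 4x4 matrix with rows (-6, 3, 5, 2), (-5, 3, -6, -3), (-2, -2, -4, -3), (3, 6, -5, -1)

Forward elimination:
R2 <- R2 - (5/6)*R1:  [     0    1/2  -61/6  -14/3 ]
R3 <- R3 - (1/3)*R1:  [     0     -3  -17/3  -11/3 ]
R4 <- R4 - (-1/2)*R1:  [    0  15/2  -5/2     0 ]
R3 <- R3 - (-6)*R2:  [      0       0  -200/3   -95/3 ]
R4 <- R4 - (15)*R2:  [   0    0  150   70 ]
R4 <- R4 - (-9/4)*R3:  [    0     0     0  -5/4 ]
Multipliers (in order of application): m_{21} = 5/6, m_{31} = 1/3, m_{41} = -1/2, m_{32} = -6, m_{42} = 15, m_{43} = -9/4

multipliers: 5/6, 1/3, -1/2, -6, 15, -9/4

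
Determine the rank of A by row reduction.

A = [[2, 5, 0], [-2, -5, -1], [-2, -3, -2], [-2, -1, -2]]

Row reduction:
R2 <- R2 - (-1)*R1:  [  0   0  -1 ]
R3 <- R3 - (-1)*R1:  [  0   2  -2 ]
R4 <- R4 - (-1)*R1:  [  0   4  -2 ]
R2 <-> R3   (pivot in column 2 was zero)
[ 2  5   0 ]
[ 0  2  -2 ]
[ 0  0  -1 ]
[ 0  4  -2 ]
R4 <- R4 - (2)*R2:  [ 0  0  2 ]
R4 <- R4 - (-2)*R3:  [ 0  0  0 ]
Row echelon form:
[ 2  5   0 ]
[ 0  2  -2 ]
[ 0  0  -1 ]
[ 0  0   0 ]
Nonzero rows / pivot columns: 3

rank(A) = 3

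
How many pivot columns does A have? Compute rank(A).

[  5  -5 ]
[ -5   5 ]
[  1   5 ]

rank(A) = 2

Row reduction:
R2 <- R2 - (-1)*R1:  [ 0  0 ]
R3 <- R3 - (1/5)*R1:  [ 0  6 ]
R2 <-> R3   (pivot in column 2 was zero)
[ 5  -5 ]
[ 0   6 ]
[ 0   0 ]
Row echelon form:
[ 5  -5 ]
[ 0   6 ]
[ 0   0 ]
Nonzero rows / pivot columns: 2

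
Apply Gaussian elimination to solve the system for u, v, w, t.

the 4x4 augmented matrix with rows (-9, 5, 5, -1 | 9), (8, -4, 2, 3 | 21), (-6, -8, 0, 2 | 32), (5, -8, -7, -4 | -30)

(-1, -2, 3, 5)

Forward elimination on [A|b]:
R2 <- R2 - (-8/9)*R1:  [    0   4/9  58/9  19/9    29 ]
R3 <- R3 - (2/3)*R1:  [     0  -34/3  -10/3    8/3     26 ]
R4 <- R4 - (-5/9)*R1:  [     0  -47/9  -38/9  -41/9    -25 ]
R3 <- R3 - (-51/2)*R2:  [      0       0     161   113/2  1531/2 ]
R4 <- R4 - (-47/4)*R2:  [      0       0   143/2    81/4  1263/4 ]
R4 <- R4 - (143/322)*R3:  [         0          0          0  -1559/322  -7795/322 ]
Row echelon form:
[ -9    5     5         -1  |          9 ]
[  0  4/9  58/9       19/9  |         29 ]
[  0    0   161      113/2  |     1531/2 ]
[  0    0     0  -1559/322  |  -7795/322 ]
Back-substitution:
t = (-7795/322) / (-1559/322) = 5
w = (1531/2 - (113/2)*(5)) / 161 = 3
v = (29 - (58/9)*(3) - (19/9)*(5)) / (4/9) = -2
u = (9 - (5)*(-2) - (5)*(3) - (-1)*(5)) / -9 = -1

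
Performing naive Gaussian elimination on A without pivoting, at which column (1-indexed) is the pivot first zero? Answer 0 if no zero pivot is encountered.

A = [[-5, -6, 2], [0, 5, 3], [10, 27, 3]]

first zero-pivot column = 0

Naive forward elimination:
R3 <- R3 - (-2)*R1:  [  0  15   7 ]
R3 <- R3 - (3)*R2:  [  0   0  -2 ]
All pivots nonzero; naive elimination completes without hitting a zero pivot.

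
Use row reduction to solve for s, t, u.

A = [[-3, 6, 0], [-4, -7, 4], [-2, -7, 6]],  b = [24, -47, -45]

Forward elimination on [A|b]:
R2 <- R2 - (4/3)*R1:  [   0  -15    4  -79 ]
R3 <- R3 - (2/3)*R1:  [   0  -11    6  -61 ]
R3 <- R3 - (11/15)*R2:  [      0       0   46/15  -46/15 ]
Row echelon form:
[ -3    6      0  |      24 ]
[  0  -15      4  |     -79 ]
[  0    0  46/15  |  -46/15 ]
Back-substitution:
u = (-46/15) / (46/15) = -1
t = (-79 - (4)*(-1)) / -15 = 5
s = (24 - (6)*(5)) / -3 = 2

(2, 5, -1)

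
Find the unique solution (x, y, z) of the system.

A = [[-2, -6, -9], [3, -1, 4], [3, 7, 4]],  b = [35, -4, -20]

(2, -2, -3)

Forward elimination on [A|b]:
R2 <- R2 - (-3/2)*R1:  [     0    -10  -19/2   97/2 ]
R3 <- R3 - (-3/2)*R1:  [     0     -2  -19/2   65/2 ]
R3 <- R3 - (1/5)*R2:  [     0      0  -38/5  114/5 ]
Row echelon form:
[ -2   -6     -9  |     35 ]
[  0  -10  -19/2  |   97/2 ]
[  0    0  -38/5  |  114/5 ]
Back-substitution:
z = (114/5) / (-38/5) = -3
y = (97/2 - (-19/2)*(-3)) / -10 = -2
x = (35 - (-6)*(-2) - (-9)*(-3)) / -2 = 2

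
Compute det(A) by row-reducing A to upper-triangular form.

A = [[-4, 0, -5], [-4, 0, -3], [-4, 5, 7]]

Forward elimination:
R2 <- R2 - (1)*R1:  [ 0  0  2 ]
R3 <- R3 - (1)*R1:  [  0   5  12 ]
R2 <-> R3   (pivot in column 2 was zero)
[ -4  0  -5 ]
[  0  5  12 ]
[  0  0   2 ]
Upper-triangular form:
[ -4  0  -5 ]
[  0  5  12 ]
[  0  0   2 ]
det(A) = (-1)^1 * (-4) * (5) * (2) = 40  (1 row swap -> sign -1)

det(A) = 40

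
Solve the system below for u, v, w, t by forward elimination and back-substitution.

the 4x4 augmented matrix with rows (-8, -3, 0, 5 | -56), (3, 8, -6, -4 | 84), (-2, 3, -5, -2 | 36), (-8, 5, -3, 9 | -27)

(2, 5, -3, -5)

Forward elimination on [A|b]:
R2 <- R2 - (-3/8)*R1:  [     0   55/8     -6  -17/8     63 ]
R3 <- R3 - (1/4)*R1:  [     0   15/4     -5  -13/4     50 ]
R4 <- R4 - (1)*R1:  [  0   8  -3   4  29 ]
R3 <- R3 - (6/11)*R2:  [      0       0  -19/11  -23/11  172/11 ]
R4 <- R4 - (64/55)*R2:  [        0         0    219/55    356/55  -2437/55 ]
R4 <- R4 - (-219/95)*R3:  [       0        0        0   157/95  -157/19 ]
Row echelon form:
[ -8    -3       0       5  |      -56 ]
[  0  55/8      -6   -17/8  |       63 ]
[  0     0  -19/11  -23/11  |   172/11 ]
[  0     0       0  157/95  |  -157/19 ]
Back-substitution:
t = (-157/19) / (157/95) = -5
w = (172/11 - (-23/11)*(-5)) / (-19/11) = -3
v = (63 - (-6)*(-3) - (-17/8)*(-5)) / (55/8) = 5
u = (-56 - (-3)*(5) - (5)*(-5)) / -8 = 2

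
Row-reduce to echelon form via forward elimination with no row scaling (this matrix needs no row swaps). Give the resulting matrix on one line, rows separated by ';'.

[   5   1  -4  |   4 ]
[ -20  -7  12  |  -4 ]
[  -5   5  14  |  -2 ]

REF = [5 1 -4 4; 0 -3 -4 12; 0 0 2 26]

Forward elimination:
R2 <- R2 - (-4)*R1:  [  0  -3  -4  12 ]
R3 <- R3 - (-1)*R1:  [  0   6  10   2 ]
R3 <- R3 - (-2)*R2:  [  0   0   2  26 ]
Row echelon form:
[ 5   1  -4  |   4 ]
[ 0  -3  -4  |  12 ]
[ 0   0   2  |  26 ]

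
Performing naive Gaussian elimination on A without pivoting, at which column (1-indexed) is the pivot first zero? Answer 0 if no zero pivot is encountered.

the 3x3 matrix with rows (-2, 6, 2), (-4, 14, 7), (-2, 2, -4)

Naive forward elimination:
R2 <- R2 - (2)*R1:  [ 0  2  3 ]
R3 <- R3 - (1)*R1:  [  0  -4  -6 ]
R3 <- R3 - (-2)*R2:  [ 0  0  0 ]
Matrix at this point:
[ -2  6  2 ]
[  0  2  3 ]
[  0  0  0 ]
Pivot entry (3,3) in the last row is zero and there are no rows below to swap with -> zero pivot in column 3 (A is singular).

first zero-pivot column = 3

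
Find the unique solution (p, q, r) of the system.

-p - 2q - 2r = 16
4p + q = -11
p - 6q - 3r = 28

Forward elimination on [A|b]:
R2 <- R2 - (-4)*R1:  [  0  -7  -8  53 ]
R3 <- R3 - (-1)*R1:  [  0  -8  -5  44 ]
R3 <- R3 - (8/7)*R2:  [      0       0    29/7  -116/7 ]
Row echelon form:
[ -1  -2    -2  |      16 ]
[  0  -7    -8  |      53 ]
[  0   0  29/7  |  -116/7 ]
Back-substitution:
r = (-116/7) / (29/7) = -4
q = (53 - (-8)*(-4)) / -7 = -3
p = (16 - (-2)*(-3) - (-2)*(-4)) / -1 = -2

(-2, -3, -4)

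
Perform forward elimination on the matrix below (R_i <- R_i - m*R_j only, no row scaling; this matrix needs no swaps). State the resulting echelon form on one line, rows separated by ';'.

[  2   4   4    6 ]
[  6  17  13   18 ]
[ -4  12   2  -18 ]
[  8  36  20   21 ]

Forward elimination:
R2 <- R2 - (3)*R1:  [ 0  5  1  0 ]
R3 <- R3 - (-2)*R1:  [  0  20  10  -6 ]
R4 <- R4 - (4)*R1:  [  0  20   4  -3 ]
R3 <- R3 - (4)*R2:  [  0   0   6  -6 ]
R4 <- R4 - (4)*R2:  [  0   0   0  -3 ]
Row echelon form:
[ 2  4  4   6 ]
[ 0  5  1   0 ]
[ 0  0  6  -6 ]
[ 0  0  0  -3 ]

REF = [2 4 4 6; 0 5 1 0; 0 0 6 -6; 0 0 0 -3]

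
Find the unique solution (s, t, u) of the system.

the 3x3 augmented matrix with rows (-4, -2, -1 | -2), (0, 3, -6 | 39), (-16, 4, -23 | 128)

(-1, 5, -4)

Forward elimination on [A|b]:
R3 <- R3 - (4)*R1:  [   0   12  -19  136 ]
R3 <- R3 - (4)*R2:  [   0    0    5  -20 ]
Row echelon form:
[ -4  -2  -1  |   -2 ]
[  0   3  -6  |   39 ]
[  0   0   5  |  -20 ]
Back-substitution:
u = (-20) / 5 = -4
t = (39 - (-6)*(-4)) / 3 = 5
s = (-2 - (-2)*(5) - (-1)*(-4)) / -4 = -1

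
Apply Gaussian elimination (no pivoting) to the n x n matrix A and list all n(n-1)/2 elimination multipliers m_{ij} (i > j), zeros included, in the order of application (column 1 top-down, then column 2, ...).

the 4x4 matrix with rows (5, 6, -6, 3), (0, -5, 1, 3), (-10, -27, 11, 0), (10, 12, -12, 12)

multipliers: 0, -2, 2, 3, 0, 0

Forward elimination:
R2: entry in column 1 is already 0 -> m_{21} = 0 (no row operation needed)
R3 <- R3 - (-2)*R1:  [   0  -15   -1    6 ]
R4 <- R4 - (2)*R1:  [ 0  0  0  6 ]
R3 <- R3 - (3)*R2:  [  0   0  -4  -3 ]
R4: entry in column 2 is already 0 -> m_{42} = 0 (no row operation needed)
R4: entry in column 3 is already 0 -> m_{43} = 0 (no row operation needed)
Multipliers (in order of application): m_{21} = 0, m_{31} = -2, m_{41} = 2, m_{32} = 3, m_{42} = 0, m_{43} = 0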